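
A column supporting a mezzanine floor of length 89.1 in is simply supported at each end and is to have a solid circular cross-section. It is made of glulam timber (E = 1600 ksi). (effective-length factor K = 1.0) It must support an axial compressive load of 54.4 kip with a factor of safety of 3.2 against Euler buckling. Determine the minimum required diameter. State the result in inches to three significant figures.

Required P_cr = n·P = 3.2 × 54.4 = 174.1 kip
L_e = K·L = 1 × 89.1 = 89.10 in
Required I = P_cr·L_e²/(π²E) = 1.741×10^5 × 89.10² / (π² × 1.60×10^6) = 87.52 in⁴
Solid circle: I = πd⁴/64  ⇒  d = (64I/π)^(1/4) = (64×87.52/π)^(1/4) = 6.50 in

d ≈ 6.50 in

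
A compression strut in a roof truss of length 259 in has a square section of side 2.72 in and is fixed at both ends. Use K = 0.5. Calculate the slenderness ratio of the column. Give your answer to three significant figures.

For a square r = a/√12 = 2.72/√12 = 0.7852 in
L_e = K·L = 0.5 × 259 = 129.5 in
λ = L_e / r_min = 129.50 / 0.7852 = 165

λ ≈ 165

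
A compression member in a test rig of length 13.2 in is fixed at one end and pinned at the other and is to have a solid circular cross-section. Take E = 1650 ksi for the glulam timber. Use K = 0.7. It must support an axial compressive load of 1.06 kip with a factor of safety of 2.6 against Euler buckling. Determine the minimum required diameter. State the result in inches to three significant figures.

Required P_cr = n·P = 2.6 × 1.06 = 2.756 kip
L_e = K·L = 0.7 × 13.2 = 9.240 in
Required I = P_cr·L_e²/(π²E) = 2.756×10^3 × 9.240² / (π² × 1.65×10^6) = 1.445×10^-2 in⁴
Solid circle: I = πd⁴/64  ⇒  d = (64I/π)^(1/4) = (64×1.445×10^-2/π)^(1/4) = 0.737 in

d ≈ 0.737 in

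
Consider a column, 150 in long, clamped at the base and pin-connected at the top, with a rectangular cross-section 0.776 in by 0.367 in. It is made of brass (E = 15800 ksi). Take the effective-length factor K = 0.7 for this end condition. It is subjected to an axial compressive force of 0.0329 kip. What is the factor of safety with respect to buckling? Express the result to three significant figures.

n ≈ 1.37

Buckling occurs about the weak axis: I_min = h·b³/12 with b = 0.367 in (the shorter side).
I_min = 0.776×0.367³/12 = 3.197×10^-3 in⁴
Effective length L_e = K·L = 0.7 × 150 = 105.0 in
P_cr = π²EI / L_e² = π² × 15800×10³ × 3.197×10^-3 / 105.0² = 45.21 lb
Factor of safety n = P_cr / P = 0.045212 / 0.0329 = 1.37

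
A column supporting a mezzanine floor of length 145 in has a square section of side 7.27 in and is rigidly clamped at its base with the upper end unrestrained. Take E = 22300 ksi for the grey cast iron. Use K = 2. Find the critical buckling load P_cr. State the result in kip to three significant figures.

P_cr ≈ 609 kip

I = a⁴/12 = 7.27⁴/12 = 232.8 in⁴
Effective length L_e = K·L = 2 × 145 = 290.0 in
P_cr = π²EI / L_e² = π² × 22300×10³ × 232.8 / 290.0² = 6.092×10^5 lb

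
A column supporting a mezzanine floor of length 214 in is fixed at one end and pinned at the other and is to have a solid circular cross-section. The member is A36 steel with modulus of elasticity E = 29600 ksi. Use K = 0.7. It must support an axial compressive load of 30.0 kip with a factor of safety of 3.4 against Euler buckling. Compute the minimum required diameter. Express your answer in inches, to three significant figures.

d ≈ 3.55 in

Required P_cr = n·P = 3.4 × 30.0 = 102.0 kip
L_e = K·L = 0.7 × 214 = 149.8 in
Required I = P_cr·L_e²/(π²E) = 1.020×10^5 × 149.8² / (π² × 2.96×10^7) = 7.835 in⁴
Solid circle: I = πd⁴/64  ⇒  d = (64I/π)^(1/4) = (64×7.835/π)^(1/4) = 3.55 in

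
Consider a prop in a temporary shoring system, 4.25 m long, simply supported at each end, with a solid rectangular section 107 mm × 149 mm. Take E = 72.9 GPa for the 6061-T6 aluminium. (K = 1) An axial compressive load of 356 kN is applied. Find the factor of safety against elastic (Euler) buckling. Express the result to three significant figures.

n ≈ 1.70

Buckling occurs about the weak axis: I_min = h·b³/12 with b = 107 mm (the shorter side).
I_min = 149×107³/12 = 1.521×10^7 mm⁴
I = 1.521×10^7 mm⁴ = 1.521×10^-5 m⁴
Effective length L_e = K·L = 1 × 4.25 = 4.250 m
P_cr = π²EI / L_e² = π² × 72.9×10⁹ × 1.521×10^-5 / 4.250² = 6.059×10^5 N
Factor of safety n = P_cr / P = 605.91 / 356 = 1.70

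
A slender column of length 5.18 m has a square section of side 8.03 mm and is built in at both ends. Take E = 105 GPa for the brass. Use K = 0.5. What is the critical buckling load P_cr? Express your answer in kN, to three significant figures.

P_cr ≈ 0.0535 kN

I = a⁴/12 = 8.03⁴/12 = 346.5 mm⁴
I = 346.5 mm⁴ = 3.465×10^-10 m⁴
Effective length L_e = K·L = 0.5 × 5.18 = 2.590 m
P_cr = π²EI / L_e² = π² × 105×10⁹ × 3.465×10^-10 / 2.590² = 53.53 N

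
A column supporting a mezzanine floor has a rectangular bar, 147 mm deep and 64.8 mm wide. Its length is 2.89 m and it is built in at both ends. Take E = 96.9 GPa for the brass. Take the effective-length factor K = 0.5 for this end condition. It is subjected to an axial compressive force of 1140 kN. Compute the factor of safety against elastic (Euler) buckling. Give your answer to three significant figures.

n ≈ 1.34

Buckling occurs about the weak axis: I_min = h·b³/12 with b = 64.8 mm (the shorter side).
I_min = 147×64.8³/12 = 3.333×10^6 mm⁴
I = 3.333×10^6 mm⁴ = 3.333×10^-6 m⁴
Effective length L_e = K·L = 0.5 × 2.89 = 1.445 m
P_cr = π²EI / L_e² = π² × 96.9×10⁹ × 3.333×10^-6 / 1.445² = 1.527×10^6 N
Factor of safety n = P_cr / P = 1526.7 / 1140 = 1.34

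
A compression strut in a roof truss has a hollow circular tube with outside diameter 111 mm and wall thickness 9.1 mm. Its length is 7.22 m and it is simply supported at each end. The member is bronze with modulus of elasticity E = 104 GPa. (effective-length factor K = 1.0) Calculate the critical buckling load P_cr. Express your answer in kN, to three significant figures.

Inner diameter d_i = 111 − 2×9.1 = 92.80 mm
I = π(d_o⁴ − d_i⁴)/64 = π(111⁴ − 92.80⁴)/64 = 3.811×10^6 mm⁴
I = 3.811×10^6 mm⁴ = 3.811×10^-6 m⁴
Effective length L_e = K·L = 1 × 7.22 = 7.220 m
P_cr = π²EI / L_e² = π² × 104×10⁹ × 3.811×10^-6 / 7.220² = 7.505×10^4 N

P_cr ≈ 75.0 kN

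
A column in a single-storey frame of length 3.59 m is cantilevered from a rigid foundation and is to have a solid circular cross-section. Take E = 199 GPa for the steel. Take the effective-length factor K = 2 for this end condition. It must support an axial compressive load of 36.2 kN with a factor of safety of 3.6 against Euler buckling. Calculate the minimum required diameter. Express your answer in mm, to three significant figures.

d ≈ 91.4 mm

Required P_cr = n·P = 3.6 × 36.2 = 130.3 kN
L_e = K·L = 2 × 3.59 = 7.180 m
Required I = P_cr·L_e²/(π²E) = 1.303×10^5 × 7.180² / (π² × 1.99×10^11) = 3.421×10^-6 m⁴
I_req = 3.421×10^6 mm⁴
Solid circle: I = πd⁴/64  ⇒  d = (64I/π)^(1/4) = (64×3.421×10^6/π)^(1/4) = 91.4 mm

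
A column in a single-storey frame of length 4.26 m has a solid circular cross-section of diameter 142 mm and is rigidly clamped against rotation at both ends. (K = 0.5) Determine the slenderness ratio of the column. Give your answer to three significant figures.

For a solid circle r = d/4 = 142/4 = 35.50 mm
L_e = K·L = 0.5 × 4.26 m = 2.130 m = 2130.0 mm
λ = L_e / r_min = 2130.0 / 35.50 = 60.0

λ ≈ 60.0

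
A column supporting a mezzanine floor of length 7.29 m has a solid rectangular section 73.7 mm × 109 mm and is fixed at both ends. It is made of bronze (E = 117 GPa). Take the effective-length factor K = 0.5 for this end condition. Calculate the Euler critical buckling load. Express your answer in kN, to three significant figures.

Buckling occurs about the weak axis: I_min = h·b³/12 with b = 73.7 mm (the shorter side).
I_min = 109×73.7³/12 = 3.636×10^6 mm⁴
I = 3.636×10^6 mm⁴ = 3.636×10^-6 m⁴
Effective length L_e = K·L = 0.5 × 7.29 = 3.645 m
P_cr = π²EI / L_e² = π² × 117×10⁹ × 3.636×10^-6 / 3.645² = 3.160×10^5 N

P_cr ≈ 316 kN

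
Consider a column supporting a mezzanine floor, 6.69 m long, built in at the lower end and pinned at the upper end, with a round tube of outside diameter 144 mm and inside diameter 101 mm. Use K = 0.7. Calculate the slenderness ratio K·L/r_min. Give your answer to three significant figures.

d_o = 144 mm, d_i = 101 mm
I = π(d_o⁴ − d_i⁴)/64 = π(144⁴ − 101.0⁴)/64 = 1.600×10^7 mm⁴
A = 8.274×10^3 mm²;  r_min = √(I/A) = √(1.600×10^7/8.274×10^3) = 43.97 mm
L_e = K·L = 0.7 × 6.69 m = 4.683 m = 4683.0 mm
λ = L_e / r_min = 4683.0 / 43.97 = 106

λ ≈ 106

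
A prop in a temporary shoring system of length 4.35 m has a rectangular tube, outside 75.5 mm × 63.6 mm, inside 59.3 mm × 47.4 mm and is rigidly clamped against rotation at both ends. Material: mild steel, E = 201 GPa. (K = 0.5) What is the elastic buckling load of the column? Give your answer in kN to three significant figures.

P_cr ≈ 458 kN

Weak-axis I_min = (h_o·b_o³ − h_i·b_i³)/12 with b_o = 63.6, b_i = 47.40 mm (shorter outer/inner sides).
I_min = (75.5×63.6³ − 59.30×47.40³)/12 = 1.092×10^6 mm⁴
I = 1.092×10^6 mm⁴ = 1.092×10^-6 m⁴
Effective length L_e = K·L = 0.5 × 4.35 = 2.175 m
P_cr = π²EI / L_e² = π² × 201×10⁹ × 1.092×10^-6 / 2.175² = 4.581×10^5 N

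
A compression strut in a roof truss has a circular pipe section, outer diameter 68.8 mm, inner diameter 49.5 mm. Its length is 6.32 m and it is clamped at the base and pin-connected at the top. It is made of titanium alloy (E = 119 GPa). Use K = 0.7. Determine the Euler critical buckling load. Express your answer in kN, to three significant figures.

d_o = 68.8 mm, d_i = 49.5 mm
I = π(d_o⁴ − d_i⁴)/64 = π(68.8⁴ − 49.50⁴)/64 = 8.051×10^5 mm⁴
I = 8.051×10^5 mm⁴ = 8.051×10^-7 m⁴
Effective length L_e = K·L = 0.7 × 6.32 = 4.424 m
P_cr = π²EI / L_e² = π² × 119×10⁹ × 8.051×10^-7 / 4.424² = 4.831×10^4 N

P_cr ≈ 48.3 kN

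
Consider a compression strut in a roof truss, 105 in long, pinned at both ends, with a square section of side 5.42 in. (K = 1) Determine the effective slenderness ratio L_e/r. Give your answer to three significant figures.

For a square r = a/√12 = 5.42/√12 = 1.565 in
L_e = K·L = 1 × 105 = 105.0 in
λ = L_e / r_min = 105.00 / 1.565 = 67.1

λ ≈ 67.1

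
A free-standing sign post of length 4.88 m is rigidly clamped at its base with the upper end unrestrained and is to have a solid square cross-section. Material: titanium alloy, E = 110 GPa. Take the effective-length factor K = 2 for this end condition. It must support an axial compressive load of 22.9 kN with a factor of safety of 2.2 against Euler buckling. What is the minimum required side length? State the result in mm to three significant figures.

Required P_cr = n·P = 2.2 × 22.9 = 50.38 kN
L_e = K·L = 2 × 4.88 = 9.760 m
Required I = P_cr·L_e²/(π²E) = 5.038×10^4 × 9.760² / (π² × 1.10×10^11) = 4.420×10^-6 m⁴
I_req = 4.420×10^6 mm⁴
Solid square: I = a⁴/12  ⇒  a = (12I)^(1/4) = (12×4.420×10^6)^(1/4) = 85.3 mm

a ≈ 85.3 mm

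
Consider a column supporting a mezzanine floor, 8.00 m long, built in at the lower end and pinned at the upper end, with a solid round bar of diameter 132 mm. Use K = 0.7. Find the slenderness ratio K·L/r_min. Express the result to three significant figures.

λ ≈ 170

I = πd⁴/64 = π×132⁴/64 = 1.490×10^7 mm⁴
A = 1.368×10^4 mm²;  r_min = √(I/A) = √(1.490×10^7/1.368×10^4) = 33.00 mm
L_e = K·L = 0.7 × 8.00 m = 5.600 m = 5600.0 mm
λ = L_e / r_min = 5600.0 / 33.00 = 170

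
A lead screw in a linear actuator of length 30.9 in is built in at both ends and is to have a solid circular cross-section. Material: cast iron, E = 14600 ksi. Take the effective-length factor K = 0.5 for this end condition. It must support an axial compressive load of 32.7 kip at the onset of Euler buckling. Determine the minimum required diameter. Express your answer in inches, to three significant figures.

L_e = K·L = 0.5 × 30.9 = 15.45 in
Required I = P_cr·L_e²/(π²E) = 3.270×10^4 × 15.45² / (π² × 1.46×10^7) = 5.417×10^-2 in⁴
Solid circle: I = πd⁴/64  ⇒  d = (64I/π)^(1/4) = (64×5.417×10^-2/π)^(1/4) = 1.02 in

d ≈ 1.02 in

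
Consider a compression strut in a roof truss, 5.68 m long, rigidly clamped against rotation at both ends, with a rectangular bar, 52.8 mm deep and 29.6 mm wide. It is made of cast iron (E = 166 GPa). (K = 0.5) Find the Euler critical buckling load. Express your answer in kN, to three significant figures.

Buckling occurs about the weak axis: I_min = h·b³/12 with b = 29.6 mm (the shorter side).
I_min = 52.8×29.6³/12 = 1.141×10^5 mm⁴
I = 1.141×10^5 mm⁴ = 1.141×10^-7 m⁴
Effective length L_e = K·L = 0.5 × 5.68 = 2.840 m
P_cr = π²EI / L_e² = π² × 166×10⁹ × 1.141×10^-7 / 2.840² = 2.318×10^4 N

P_cr ≈ 23.2 kN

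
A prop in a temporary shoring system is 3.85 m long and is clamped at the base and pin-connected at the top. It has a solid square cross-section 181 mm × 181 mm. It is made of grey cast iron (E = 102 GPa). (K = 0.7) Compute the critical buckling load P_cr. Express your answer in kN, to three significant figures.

I = a⁴/12 = 181⁴/12 = 8.944×10^7 mm⁴
I = 8.944×10^7 mm⁴ = 8.944×10^-5 m⁴
Effective length L_e = K·L = 0.7 × 3.85 = 2.695 m
P_cr = π²EI / L_e² = π² × 102×10⁹ × 8.944×10^-5 / 2.695² = 1.240×10^7 N

P_cr ≈ 12400 kN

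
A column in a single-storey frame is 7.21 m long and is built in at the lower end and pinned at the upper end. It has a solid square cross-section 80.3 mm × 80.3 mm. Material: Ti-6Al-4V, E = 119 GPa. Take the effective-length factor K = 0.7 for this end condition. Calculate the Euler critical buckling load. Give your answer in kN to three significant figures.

P_cr ≈ 160 kN

I = a⁴/12 = 80.3⁴/12 = 3.465×10^6 mm⁴
I = 3.465×10^6 mm⁴ = 3.465×10^-6 m⁴
Effective length L_e = K·L = 0.7 × 7.21 = 5.047 m
P_cr = π²EI / L_e² = π² × 119×10⁹ × 3.465×10^-6 / 5.047² = 1.598×10^5 N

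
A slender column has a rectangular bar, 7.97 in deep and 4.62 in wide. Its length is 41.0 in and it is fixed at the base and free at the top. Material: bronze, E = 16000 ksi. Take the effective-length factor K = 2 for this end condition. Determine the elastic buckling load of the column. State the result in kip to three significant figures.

P_cr ≈ 1540 kip

Buckling occurs about the weak axis: I_min = h·b³/12 with b = 4.62 in (the shorter side).
I_min = 7.97×4.62³/12 = 65.49 in⁴
Effective length L_e = K·L = 2 × 41.0 = 82.00 in
P_cr = π²EI / L_e² = π² × 16000×10³ × 65.49 / 82.00² = 1.538×10^6 lb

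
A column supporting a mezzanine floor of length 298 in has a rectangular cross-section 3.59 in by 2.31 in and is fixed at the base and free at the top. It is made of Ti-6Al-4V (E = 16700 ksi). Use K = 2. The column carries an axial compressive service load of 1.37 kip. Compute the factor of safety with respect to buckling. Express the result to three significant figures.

Buckling occurs about the weak axis: I_min = h·b³/12 with b = 2.31 in (the shorter side).
I_min = 3.59×2.31³/12 = 3.688 in⁴
Effective length L_e = K·L = 2 × 298 = 596.0 in
P_cr = π²EI / L_e² = π² × 16700×10³ × 3.688 / 596.0² = 1.711×10^3 lb
Factor of safety n = P_cr / P = 1.7111 / 1.37 = 1.25

n ≈ 1.25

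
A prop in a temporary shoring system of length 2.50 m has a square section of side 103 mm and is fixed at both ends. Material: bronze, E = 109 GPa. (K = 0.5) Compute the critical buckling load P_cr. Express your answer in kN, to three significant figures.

I = a⁴/12 = 103⁴/12 = 9.379×10^6 mm⁴
I = 9.379×10^6 mm⁴ = 9.379×10^-6 m⁴
Effective length L_e = K·L = 0.5 × 2.50 = 1.250 m
P_cr = π²EI / L_e² = π² × 109×10⁹ × 9.379×10^-6 / 1.250² = 6.458×10^6 N

P_cr ≈ 6460 kN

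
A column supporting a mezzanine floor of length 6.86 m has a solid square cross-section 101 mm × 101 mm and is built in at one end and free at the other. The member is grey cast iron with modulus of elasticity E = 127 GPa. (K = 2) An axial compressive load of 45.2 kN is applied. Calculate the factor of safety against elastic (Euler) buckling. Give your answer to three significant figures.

I = a⁴/12 = 101⁴/12 = 8.672×10^6 mm⁴
I = 8.672×10^6 mm⁴ = 8.672×10^-6 m⁴
Effective length L_e = K·L = 2 × 6.86 = 13.72 m
P_cr = π²EI / L_e² = π² × 127×10⁹ × 8.672×10^-6 / 13.72² = 5.774×10^4 N
Factor of safety n = P_cr / P = 57.743 / 45.2 = 1.28

n ≈ 1.28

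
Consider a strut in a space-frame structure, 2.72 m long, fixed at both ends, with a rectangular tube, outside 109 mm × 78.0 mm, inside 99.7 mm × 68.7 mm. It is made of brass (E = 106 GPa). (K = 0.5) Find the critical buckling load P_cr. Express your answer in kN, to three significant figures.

P_cr ≈ 914 kN

Weak-axis I_min = (h_o·b_o³ − h_i·b_i³)/12 with b_o = 78.0, b_i = 68.70 mm (shorter outer/inner sides).
I_min = (109×78.0³ − 99.70×68.70³)/12 = 1.617×10^6 mm⁴
I = 1.617×10^6 mm⁴ = 1.617×10^-6 m⁴
Effective length L_e = K·L = 0.5 × 2.72 = 1.360 m
P_cr = π²EI / L_e² = π² × 106×10⁹ × 1.617×10^-6 / 1.360² = 9.144×10^5 N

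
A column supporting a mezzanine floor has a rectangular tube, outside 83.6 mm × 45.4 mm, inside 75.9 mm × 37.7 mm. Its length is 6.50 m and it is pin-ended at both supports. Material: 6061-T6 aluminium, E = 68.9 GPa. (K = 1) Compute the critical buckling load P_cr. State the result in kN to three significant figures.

P_cr ≈ 5.04 kN

Weak-axis I_min = (h_o·b_o³ − h_i·b_i³)/12 with b_o = 45.4, b_i = 37.70 mm (shorter outer/inner sides).
I_min = (83.6×45.4³ − 75.90×37.70³)/12 = 3.130×10^5 mm⁴
I = 3.130×10^5 mm⁴ = 3.130×10^-7 m⁴
Effective length L_e = K·L = 1 × 6.50 = 6.500 m
P_cr = π²EI / L_e² = π² × 68.9×10⁹ × 3.130×10^-7 / 6.500² = 5.038×10^3 N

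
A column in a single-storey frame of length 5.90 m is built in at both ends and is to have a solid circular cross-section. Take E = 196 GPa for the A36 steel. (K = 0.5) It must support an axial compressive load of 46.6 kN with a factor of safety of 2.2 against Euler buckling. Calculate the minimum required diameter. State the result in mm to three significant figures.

d ≈ 55.4 mm

Required P_cr = n·P = 2.2 × 46.6 = 102.5 kN
L_e = K·L = 0.5 × 5.90 = 2.950 m
Required I = P_cr·L_e²/(π²E) = 1.025×10^5 × 2.950² / (π² × 1.96×10^11) = 4.612×10^-7 m⁴
I_req = 4.612×10^5 mm⁴
Solid circle: I = πd⁴/64  ⇒  d = (64I/π)^(1/4) = (64×4.612×10^5/π)^(1/4) = 55.4 mm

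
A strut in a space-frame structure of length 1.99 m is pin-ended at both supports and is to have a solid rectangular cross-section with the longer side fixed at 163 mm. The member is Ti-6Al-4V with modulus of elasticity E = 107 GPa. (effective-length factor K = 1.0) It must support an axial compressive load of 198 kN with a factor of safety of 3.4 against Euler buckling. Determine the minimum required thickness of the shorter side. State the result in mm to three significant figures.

b ≈ 57.1 mm

Required P_cr = n·P = 3.4 × 198 = 673.2 kN
L_e = K·L = 1 × 1.99 = 1.990 m
Required I = P_cr·L_e²/(π²E) = 6.732×10^5 × 1.990² / (π² × 1.07×10^11) = 2.524×10^-6 m⁴
I_req = 2.524×10^6 mm⁴
Rectangle, weak axis: I_min = h·b³/12 with h = 163 mm fixed  ⇒  b = (12I/h)^(1/3) = 57.1 mm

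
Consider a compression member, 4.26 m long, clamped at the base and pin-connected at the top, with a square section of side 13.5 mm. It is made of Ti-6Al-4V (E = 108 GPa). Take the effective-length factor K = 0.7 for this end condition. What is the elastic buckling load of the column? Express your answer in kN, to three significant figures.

P_cr ≈ 0.332 kN

I = a⁴/12 = 13.5⁴/12 = 2.768×10^3 mm⁴
I = 2.768×10^3 mm⁴ = 2.768×10^-9 m⁴
Effective length L_e = K·L = 0.7 × 4.26 = 2.982 m
P_cr = π²EI / L_e² = π² × 108×10⁹ × 2.768×10^-9 / 2.982² = 331.8 N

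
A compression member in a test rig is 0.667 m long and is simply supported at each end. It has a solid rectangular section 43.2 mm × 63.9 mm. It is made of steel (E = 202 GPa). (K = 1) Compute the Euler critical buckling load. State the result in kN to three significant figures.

Buckling occurs about the weak axis: I_min = h·b³/12 with b = 43.2 mm (the shorter side).
I_min = 63.9×43.2³/12 = 4.293×10^5 mm⁴
I = 4.293×10^5 mm⁴ = 4.293×10^-7 m⁴
Effective length L_e = K·L = 1 × 0.667 = 0.6670 m
P_cr = π²EI / L_e² = π² × 202×10⁹ × 4.293×10^-7 / 0.6670² = 1.924×10^6 N

P_cr ≈ 1920 kN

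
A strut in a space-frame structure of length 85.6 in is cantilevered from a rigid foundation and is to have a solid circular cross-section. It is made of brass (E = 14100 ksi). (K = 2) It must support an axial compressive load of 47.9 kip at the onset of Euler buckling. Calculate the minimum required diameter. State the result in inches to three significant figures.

L_e = K·L = 2 × 85.6 = 171.2 in
Required I = P_cr·L_e²/(π²E) = 4.790×10^4 × 171.2² / (π² × 1.41×10^7) = 10.09 in⁴
Solid circle: I = πd⁴/64  ⇒  d = (64I/π)^(1/4) = (64×10.09/π)^(1/4) = 3.79 in

d ≈ 3.79 in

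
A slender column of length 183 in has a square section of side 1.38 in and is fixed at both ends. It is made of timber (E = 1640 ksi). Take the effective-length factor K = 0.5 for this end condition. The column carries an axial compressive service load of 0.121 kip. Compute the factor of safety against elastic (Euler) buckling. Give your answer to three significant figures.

I = a⁴/12 = 1.38⁴/12 = 0.3022 in⁴
Effective length L_e = K·L = 0.5 × 183 = 91.50 in
P_cr = π²EI / L_e² = π² × 1640×10³ × 0.3022 / 91.50² = 584.3 lb
Factor of safety n = P_cr / P = 0.58430 / 0.121 = 4.83

n ≈ 4.83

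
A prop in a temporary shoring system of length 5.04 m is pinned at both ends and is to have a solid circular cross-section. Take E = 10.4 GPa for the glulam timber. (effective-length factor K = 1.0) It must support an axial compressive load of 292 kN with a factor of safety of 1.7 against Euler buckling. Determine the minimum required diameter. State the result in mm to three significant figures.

Required P_cr = n·P = 1.7 × 292 = 496.4 kN
L_e = K·L = 1 × 5.04 = 5.040 m
Required I = P_cr·L_e²/(π²E) = 4.964×10^5 × 5.040² / (π² × 1.04×10^10) = 1.228×10^-4 m⁴
I_req = 1.228×10^8 mm⁴
Solid circle: I = πd⁴/64  ⇒  d = (64I/π)^(1/4) = (64×1.228×10^8/π)^(1/4) = 224 mm

d ≈ 224 mm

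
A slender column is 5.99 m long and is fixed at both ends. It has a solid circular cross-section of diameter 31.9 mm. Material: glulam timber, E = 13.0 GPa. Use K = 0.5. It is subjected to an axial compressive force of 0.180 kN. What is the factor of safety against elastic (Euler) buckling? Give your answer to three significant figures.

I = πd⁴/64 = π×31.9⁴/64 = 5.083×10^4 mm⁴
I = 5.083×10^4 mm⁴ = 5.083×10^-8 m⁴
Effective length L_e = K·L = 0.5 × 5.99 = 2.995 m
P_cr = π²EI / L_e² = π² × 13.0×10⁹ × 5.083×10^-8 / 2.995² = 727.1 N
Factor of safety n = P_cr / P = 0.72708 / 0.180 = 4.04

n ≈ 4.04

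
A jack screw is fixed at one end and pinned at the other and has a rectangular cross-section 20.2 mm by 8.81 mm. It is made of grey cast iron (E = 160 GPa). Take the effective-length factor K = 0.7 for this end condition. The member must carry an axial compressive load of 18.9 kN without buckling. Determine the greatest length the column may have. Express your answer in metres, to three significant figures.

L_max ≈ 0.443 m

Buckling occurs about the weak axis: I_min = h·b³/12 with b = 8.81 mm (the shorter side).
I_min = 20.2×8.81³/12 = 1.151×10^3 mm⁴
I = 1.151×10^-9 m⁴
At the buckling limit P_cr = P = 1.890×10^4 N
From P_cr = π²EI/(K·L)²:  L = (1/K)·√(π²EI/P_cr) = (1/0.7)·√(π²×1.60×10^11×1.151×10^-9/1.890×10^4)
L = 0.443 m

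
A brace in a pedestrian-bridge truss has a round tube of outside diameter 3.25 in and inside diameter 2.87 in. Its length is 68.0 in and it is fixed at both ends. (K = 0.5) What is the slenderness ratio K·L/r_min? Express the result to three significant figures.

d_o = 3.25 in, d_i = 2.87 in
I = π(d_o⁴ − d_i⁴)/64 = π(3.25⁴ − 2.870⁴)/64 = 2.146 in⁴
A = 1.827 in²;  r_min = √(I/A) = √(2.146/1.827) = 1.084 in
L_e = K·L = 0.5 × 68.0 = 34.00 in
λ = L_e / r_min = 34.000 / 1.084 = 31.4

λ ≈ 31.4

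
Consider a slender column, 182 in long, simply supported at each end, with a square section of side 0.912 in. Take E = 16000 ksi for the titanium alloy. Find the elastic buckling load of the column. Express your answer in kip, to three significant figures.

I = a⁴/12 = 0.912⁴/12 = 5.765×10^-2 in⁴
Effective length L_e = K·L = 1 × 182 = 182.0 in
P_cr = π²EI / L_e² = π² × 16000×10³ × 5.765×10^-2 / 182.0² = 274.8 lb

P_cr ≈ 0.275 kip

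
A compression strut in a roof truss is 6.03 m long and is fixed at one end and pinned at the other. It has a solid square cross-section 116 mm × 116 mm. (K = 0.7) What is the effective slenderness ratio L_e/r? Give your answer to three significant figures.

λ ≈ 126

For a square r = a/√12 = 116/√12 = 33.49 mm
L_e = K·L = 0.7 × 6.03 m = 4.221 m = 4221.0 mm
λ = L_e / r_min = 4221.0 / 33.49 = 126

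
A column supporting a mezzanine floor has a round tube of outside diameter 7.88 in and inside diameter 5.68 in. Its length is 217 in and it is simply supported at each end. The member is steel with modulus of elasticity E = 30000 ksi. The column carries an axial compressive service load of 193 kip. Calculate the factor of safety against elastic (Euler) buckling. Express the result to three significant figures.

d_o = 7.88 in, d_i = 5.68 in
I = π(d_o⁴ − d_i⁴)/64 = π(7.88⁴ − 5.680⁴)/64 = 138.2 in⁴
Effective length L_e = K·L = 1 × 217 = 217.0 in
P_cr = π²EI / L_e² = π² × 30000×10³ × 138.2 / 217.0² = 8.688×10^5 lb
Factor of safety n = P_cr / P = 868.81 / 193 = 4.50

n ≈ 4.50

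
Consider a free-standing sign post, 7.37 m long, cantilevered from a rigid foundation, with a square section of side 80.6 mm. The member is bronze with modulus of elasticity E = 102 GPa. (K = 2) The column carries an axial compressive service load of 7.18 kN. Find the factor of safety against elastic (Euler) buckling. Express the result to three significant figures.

I = a⁴/12 = 80.6⁴/12 = 3.517×10^6 mm⁴
I = 3.517×10^6 mm⁴ = 3.517×10^-6 m⁴
Effective length L_e = K·L = 2 × 7.37 = 14.74 m
P_cr = π²EI / L_e² = π² × 102×10⁹ × 3.517×10^-6 / 14.74² = 1.630×10^4 N
Factor of safety n = P_cr / P = 16.295 / 7.18 = 2.27

n ≈ 2.27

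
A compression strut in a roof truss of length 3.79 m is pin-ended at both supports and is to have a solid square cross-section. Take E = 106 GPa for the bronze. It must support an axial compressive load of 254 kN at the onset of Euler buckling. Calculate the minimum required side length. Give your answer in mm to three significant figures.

a ≈ 80.4 mm

L_e = K·L = 1 × 3.79 = 3.790 m
Required I = P_cr·L_e²/(π²E) = 2.540×10^5 × 3.790² / (π² × 1.06×10^11) = 3.487×10^-6 m⁴
I_req = 3.487×10^6 mm⁴
Solid square: I = a⁴/12  ⇒  a = (12I)^(1/4) = (12×3.487×10^6)^(1/4) = 80.4 mm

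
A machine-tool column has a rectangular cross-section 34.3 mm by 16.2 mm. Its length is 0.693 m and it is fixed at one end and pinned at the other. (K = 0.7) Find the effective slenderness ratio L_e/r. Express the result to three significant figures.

λ ≈ 104

For a rectangle r_min = b/√12 = 16.2/√12 = 4.677 mm
L_e = K·L = 0.7 × 0.693 m = 0.4851 m = 485.10 mm
λ = L_e / r_min = 485.10 / 4.677 = 104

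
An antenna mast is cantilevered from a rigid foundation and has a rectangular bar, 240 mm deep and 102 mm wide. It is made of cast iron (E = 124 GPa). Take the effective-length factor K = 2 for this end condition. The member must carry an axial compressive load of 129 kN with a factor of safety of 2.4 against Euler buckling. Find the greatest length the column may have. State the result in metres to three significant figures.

Buckling occurs about the weak axis: I_min = h·b³/12 with b = 102 mm (the shorter side).
I_min = 240×102³/12 = 2.122×10^7 mm⁴
I = 2.122×10^-5 m⁴
Required critical load P_cr = n·P = 2.4 × 129 = 309.6 kN = 3.096×10^5 N
From P_cr = π²EI/(K·L)²:  L = (1/K)·√(π²EI/P_cr) = (1/2)·√(π²×1.24×10^11×2.122×10^-5/3.096×10^5)
L = 4.58 m

L_max ≈ 4.58 m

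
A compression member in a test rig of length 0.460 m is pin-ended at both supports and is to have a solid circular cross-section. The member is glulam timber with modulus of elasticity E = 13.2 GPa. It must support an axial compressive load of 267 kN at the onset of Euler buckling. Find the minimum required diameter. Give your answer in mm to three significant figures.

L_e = K·L = 1 × 0.460 = 0.4600 m
Required I = P_cr·L_e²/(π²E) = 2.670×10^5 × 0.4600² / (π² × 1.32×10^10) = 4.337×10^-7 m⁴
I_req = 4.337×10^5 mm⁴
Solid circle: I = πd⁴/64  ⇒  d = (64I/π)^(1/4) = (64×4.337×10^5/π)^(1/4) = 54.5 mm

d ≈ 54.5 mm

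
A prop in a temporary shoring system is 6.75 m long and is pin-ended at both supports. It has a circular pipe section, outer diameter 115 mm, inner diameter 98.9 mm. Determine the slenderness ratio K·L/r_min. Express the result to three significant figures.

d_o = 115 mm, d_i = 98.9 mm
I = π(d_o⁴ − d_i⁴)/64 = π(115⁴ − 98.90⁴)/64 = 3.889×10^6 mm⁴
A = 2.705×10^3 mm²;  r_min = √(I/A) = √(3.889×10^6/2.705×10^3) = 37.92 mm
L_e = K·L = 1 × 6.75 m = 6.750 m = 6750.0 mm
λ = L_e / r_min = 6750.0 / 37.92 = 178

λ ≈ 178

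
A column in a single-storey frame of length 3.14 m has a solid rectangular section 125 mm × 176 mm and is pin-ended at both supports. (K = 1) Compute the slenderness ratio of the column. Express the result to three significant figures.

Buckling occurs about the weak axis: I_min = h·b³/12 with b = 125 mm (the shorter side).
I_min = 176×125³/12 = 2.865×10^7 mm⁴
A = 2.200×10^4 mm²;  r_min = √(I/A) = √(2.865×10^7/2.200×10^4) = 36.08 mm
L_e = K·L = 1 × 3.14 m = 3.140 m = 3140.0 mm
λ = L_e / r_min = 3140.0 / 36.08 = 87.0

λ ≈ 87.0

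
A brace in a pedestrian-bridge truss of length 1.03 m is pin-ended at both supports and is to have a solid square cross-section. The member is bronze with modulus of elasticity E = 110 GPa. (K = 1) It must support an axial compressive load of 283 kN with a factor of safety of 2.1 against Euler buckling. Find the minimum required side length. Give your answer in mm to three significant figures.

Required P_cr = n·P = 2.1 × 283 = 594.3 kN
L_e = K·L = 1 × 1.03 = 1.030 m
Required I = P_cr·L_e²/(π²E) = 5.943×10^5 × 1.030² / (π² × 1.10×10^11) = 5.807×10^-7 m⁴
I_req = 5.807×10^5 mm⁴
Solid square: I = a⁴/12  ⇒  a = (12I)^(1/4) = (12×5.807×10^5)^(1/4) = 51.4 mm

a ≈ 51.4 mm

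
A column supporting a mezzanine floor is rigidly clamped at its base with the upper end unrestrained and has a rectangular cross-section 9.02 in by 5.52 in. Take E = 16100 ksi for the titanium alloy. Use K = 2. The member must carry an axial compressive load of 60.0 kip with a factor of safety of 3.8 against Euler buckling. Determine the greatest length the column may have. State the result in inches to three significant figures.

Buckling occurs about the weak axis: I_min = h·b³/12 with b = 5.52 in (the shorter side).
I_min = 9.02×5.52³/12 = 126.4 in⁴
Required critical load P_cr = n·P = 3.8 × 60.0 = 228.0 kip = 2.280×10^5 lb
From P_cr = π²EI/(K·L)²:  L = (1/K)·√(π²EI/P_cr) = (1/2)·√(π²×1.61×10^7×126.4/2.280×10^5)
L = 148 in

L_max ≈ 148 in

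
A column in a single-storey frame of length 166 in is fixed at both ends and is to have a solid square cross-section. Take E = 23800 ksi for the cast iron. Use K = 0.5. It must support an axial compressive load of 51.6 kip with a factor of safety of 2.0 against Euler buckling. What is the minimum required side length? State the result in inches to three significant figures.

Required P_cr = n·P = 2.0 × 51.6 = 103.2 kip
L_e = K·L = 0.5 × 166 = 83.00 in
Required I = P_cr·L_e²/(π²E) = 1.032×10^5 × 83.00² / (π² × 2.38×10^7) = 3.027 in⁴
Solid square: I = a⁴/12  ⇒  a = (12I)^(1/4) = (12×3.027)^(1/4) = 2.45 in

a ≈ 2.45 in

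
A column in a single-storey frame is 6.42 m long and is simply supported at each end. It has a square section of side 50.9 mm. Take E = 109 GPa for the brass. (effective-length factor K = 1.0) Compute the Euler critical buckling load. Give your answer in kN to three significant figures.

I = a⁴/12 = 50.9⁴/12 = 5.594×10^5 mm⁴
I = 5.594×10^5 mm⁴ = 5.594×10^-7 m⁴
Effective length L_e = K·L = 1 × 6.42 = 6.420 m
P_cr = π²EI / L_e² = π² × 109×10⁹ × 5.594×10^-7 / 6.420² = 1.460×10^4 N

P_cr ≈ 14.6 kN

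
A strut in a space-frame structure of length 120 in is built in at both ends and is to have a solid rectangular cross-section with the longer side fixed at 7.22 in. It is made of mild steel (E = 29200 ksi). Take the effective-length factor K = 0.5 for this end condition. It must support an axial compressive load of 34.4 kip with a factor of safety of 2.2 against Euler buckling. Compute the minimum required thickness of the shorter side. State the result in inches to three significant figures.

b ≈ 1.16 in

Required P_cr = n·P = 2.2 × 34.4 = 75.68 kip
L_e = K·L = 0.5 × 120 = 60.00 in
Required I = P_cr·L_e²/(π²E) = 7.568×10^4 × 60.00² / (π² × 2.92×10^7) = 0.9454 in⁴
Rectangle, weak axis: I_min = h·b³/12 with h = 7.22 in fixed  ⇒  b = (12I/h)^(1/3) = 1.16 in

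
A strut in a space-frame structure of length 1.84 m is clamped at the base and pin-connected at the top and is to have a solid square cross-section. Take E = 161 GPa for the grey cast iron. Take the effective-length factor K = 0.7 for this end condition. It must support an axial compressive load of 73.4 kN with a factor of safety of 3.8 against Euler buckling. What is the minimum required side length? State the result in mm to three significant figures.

Required P_cr = n·P = 3.8 × 73.4 = 278.9 kN
L_e = K·L = 0.7 × 1.84 = 1.288 m
Required I = P_cr·L_e²/(π²E) = 2.789×10^5 × 1.288² / (π² × 1.61×10^11) = 2.912×10^-7 m⁴
I_req = 2.912×10^5 mm⁴
Solid square: I = a⁴/12  ⇒  a = (12I)^(1/4) = (12×2.912×10^5)^(1/4) = 43.2 mm

a ≈ 43.2 mm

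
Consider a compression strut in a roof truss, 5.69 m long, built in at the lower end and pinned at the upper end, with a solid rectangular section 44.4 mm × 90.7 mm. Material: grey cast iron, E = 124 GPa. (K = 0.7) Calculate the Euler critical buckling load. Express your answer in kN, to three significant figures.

Buckling occurs about the weak axis: I_min = h·b³/12 with b = 44.4 mm (the shorter side).
I_min = 90.7×44.4³/12 = 6.616×10^5 mm⁴
I = 6.616×10^5 mm⁴ = 6.616×10^-7 m⁴
Effective length L_e = K·L = 0.7 × 5.69 = 3.983 m
P_cr = π²EI / L_e² = π² × 124×10⁹ × 6.616×10^-7 / 3.983² = 5.104×10^4 N

P_cr ≈ 51.0 kN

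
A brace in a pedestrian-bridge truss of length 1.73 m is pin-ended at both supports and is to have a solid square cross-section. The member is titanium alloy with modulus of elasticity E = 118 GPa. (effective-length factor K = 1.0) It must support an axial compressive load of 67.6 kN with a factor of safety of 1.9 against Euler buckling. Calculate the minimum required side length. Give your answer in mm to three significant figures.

a ≈ 44.6 mm

Required P_cr = n·P = 1.9 × 67.6 = 128.4 kN
L_e = K·L = 1 × 1.73 = 1.730 m
Required I = P_cr·L_e²/(π²E) = 1.284×10^5 × 1.730² / (π² × 1.18×10^11) = 3.301×10^-7 m⁴
I_req = 3.301×10^5 mm⁴
Solid square: I = a⁴/12  ⇒  a = (12I)^(1/4) = (12×3.301×10^5)^(1/4) = 44.6 mm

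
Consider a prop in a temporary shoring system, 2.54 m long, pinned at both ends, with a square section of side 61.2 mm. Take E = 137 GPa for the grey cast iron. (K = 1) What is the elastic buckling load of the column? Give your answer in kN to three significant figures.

P_cr ≈ 245 kN

I = a⁴/12 = 61.2⁴/12 = 1.169×10^6 mm⁴
I = 1.169×10^6 mm⁴ = 1.169×10^-6 m⁴
Effective length L_e = K·L = 1 × 2.54 = 2.540 m
P_cr = π²EI / L_e² = π² × 137×10⁹ × 1.169×10^-6 / 2.540² = 2.450×10^5 N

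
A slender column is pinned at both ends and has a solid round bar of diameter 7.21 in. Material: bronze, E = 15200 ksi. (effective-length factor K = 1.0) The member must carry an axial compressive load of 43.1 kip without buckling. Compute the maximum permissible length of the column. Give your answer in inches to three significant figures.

L_max ≈ 679 in

I = πd⁴/64 = π×7.21⁴/64 = 132.7 in⁴
At the buckling limit P_cr = P = 4.310×10^4 lb
From P_cr = π²EI/(K·L)²:  L = (1/K)·√(π²EI/P_cr) = (1/1)·√(π²×1.52×10^7×132.7/4.310×10^4)
L = 679 in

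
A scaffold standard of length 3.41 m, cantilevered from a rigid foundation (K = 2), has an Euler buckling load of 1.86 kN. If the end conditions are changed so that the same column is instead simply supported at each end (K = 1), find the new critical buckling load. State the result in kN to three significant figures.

P_cr ∝ 1/K², so P_cr,new = P_cr,old × (K_old/K_new)² = 1.86 × (2/1)²
= 1.86 × 4.000 = 7.44 kN

P_cr ≈ 7.44 kN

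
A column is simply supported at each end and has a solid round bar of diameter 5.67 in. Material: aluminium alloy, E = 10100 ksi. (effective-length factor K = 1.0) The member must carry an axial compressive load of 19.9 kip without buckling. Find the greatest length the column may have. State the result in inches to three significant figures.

L_max ≈ 504 in

I = πd⁴/64 = π×5.67⁴/64 = 50.73 in⁴
At the buckling limit P_cr = P = 1.990×10^4 lb
From P_cr = π²EI/(K·L)²:  L = (1/K)·√(π²EI/P_cr) = (1/1)·√(π²×1.01×10^7×50.73/1.990×10^4)
L = 504 in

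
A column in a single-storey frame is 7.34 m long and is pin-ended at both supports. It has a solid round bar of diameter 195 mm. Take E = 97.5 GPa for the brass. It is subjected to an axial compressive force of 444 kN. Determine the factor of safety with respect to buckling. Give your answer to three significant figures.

n ≈ 2.86

I = πd⁴/64 = π×195⁴/64 = 7.098×10^7 mm⁴
I = 7.098×10^7 mm⁴ = 7.098×10^-5 m⁴
Effective length L_e = K·L = 1 × 7.34 = 7.340 m
P_cr = π²EI / L_e² = π² × 97.5×10⁹ × 7.098×10^-5 / 7.340² = 1.268×10^6 N
Factor of safety n = P_cr / P = 1267.7 / 444 = 2.86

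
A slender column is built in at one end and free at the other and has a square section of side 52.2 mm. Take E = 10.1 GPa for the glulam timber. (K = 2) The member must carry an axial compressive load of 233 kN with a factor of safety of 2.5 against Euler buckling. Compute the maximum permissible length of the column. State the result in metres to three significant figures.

I = a⁴/12 = 52.2⁴/12 = 6.187×10^5 mm⁴
I = 6.187×10^-7 m⁴
Required critical load P_cr = n·P = 2.5 × 233 = 582.5 kN = 5.825×10^5 N
From P_cr = π²EI/(K·L)²:  L = (1/K)·√(π²EI/P_cr) = (1/2)·√(π²×1.01×10^10×6.187×10^-7/5.825×10^5)
L = 0.163 m

L_max ≈ 0.163 m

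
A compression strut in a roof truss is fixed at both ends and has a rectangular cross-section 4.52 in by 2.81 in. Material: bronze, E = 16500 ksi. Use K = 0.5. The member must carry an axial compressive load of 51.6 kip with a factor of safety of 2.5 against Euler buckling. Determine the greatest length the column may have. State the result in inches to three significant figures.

Buckling occurs about the weak axis: I_min = h·b³/12 with b = 2.81 in (the shorter side).
I_min = 4.52×2.81³/12 = 8.357 in⁴
Required critical load P_cr = n·P = 2.5 × 51.6 = 129.0 kip = 1.290×10^5 lb
From P_cr = π²EI/(K·L)²:  L = (1/K)·√(π²EI/P_cr) = (1/0.5)·√(π²×1.65×10^7×8.357/1.290×10^5)
L = 205 in

L_max ≈ 205 in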